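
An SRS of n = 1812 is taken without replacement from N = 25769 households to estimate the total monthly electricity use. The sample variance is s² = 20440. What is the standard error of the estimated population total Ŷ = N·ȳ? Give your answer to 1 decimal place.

83450.0

Var(Ŷ) = N²·Var(ȳ) = N²·(1 − n/N)·s²/n.
f = 1812/25769 = 0.07031705; Var(ȳ) = 0.92968295·20440/1812 = 10.487152.
Var(Ŷ) = 25769² · 10.487152 = 6.9639027 × 10^9.
SE(Ŷ) = √(6.9639027 × 10^9) = 83450.0.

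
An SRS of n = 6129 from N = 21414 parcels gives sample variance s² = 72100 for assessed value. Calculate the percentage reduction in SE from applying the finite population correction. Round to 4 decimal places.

15.5142

f = n/N = 6129/21414 = 0.28621463.
SE_no-fpc = √(s²/n) = 3.4298318; SE_fpc = √((1−f)s²/n) = 2.8977215.
Ratio = √(1−f) = 0.84485820. Reduction = 100·(1 − 0.84485820) = 15.5142%.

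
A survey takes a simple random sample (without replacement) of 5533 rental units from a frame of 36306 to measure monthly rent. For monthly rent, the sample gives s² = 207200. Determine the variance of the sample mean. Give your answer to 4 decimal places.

Under SRS without replacement, Var(ȳ) = (1 − f)·s²/n with f = n/N = 5533/36306 = 0.15239905.
Var(ȳ) = (1 − 0.15239905)·207200/5533 = 0.84760095·37.448039 = 31.740993.

31.7410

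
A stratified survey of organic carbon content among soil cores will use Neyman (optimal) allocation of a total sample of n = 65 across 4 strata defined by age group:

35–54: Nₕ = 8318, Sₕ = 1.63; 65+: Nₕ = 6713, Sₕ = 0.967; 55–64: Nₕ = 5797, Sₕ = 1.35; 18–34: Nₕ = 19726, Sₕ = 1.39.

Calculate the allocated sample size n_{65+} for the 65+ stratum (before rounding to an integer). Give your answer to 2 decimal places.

7.63

Neyman allocation: nₕ = n·NₕSₕ / Σⱼ NⱼSⱼ.
Σ NⱼSⱼ = 8318·1.63 + 6713·0.967 + 5797·1.35 + 19726·1.39 = 55294.901.
n_{65+} = 65·6713·0.967 / 55294.901 = 7.63.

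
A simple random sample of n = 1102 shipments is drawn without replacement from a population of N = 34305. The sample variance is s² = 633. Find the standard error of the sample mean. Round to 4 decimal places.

Under SRS without replacement, Var(ȳ) = (1 − f)·s²/n with f = n/N = 1102/34305 = 0.03212360.
Var(ȳ) = (1 − 0.03212360)·633/1102 = 0.96787640·0.57441016 = 0.55595804.
SE(ȳ) = √(0.55595804) = 0.7456.

0.7456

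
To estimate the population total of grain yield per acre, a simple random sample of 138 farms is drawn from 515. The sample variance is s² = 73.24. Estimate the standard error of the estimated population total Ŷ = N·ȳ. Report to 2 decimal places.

321.00

Var(Ŷ) = N²·Var(ȳ) = N²·(1 − n/N)·s²/n.
f = 138/515 = 0.26796117; Var(ȳ) = 0.73203883·73.24/138 = 0.38851105.
Var(Ŷ) = 515² · 0.38851105 = 103042.84.
SE(Ŷ) = √(103042.84) = 321.00.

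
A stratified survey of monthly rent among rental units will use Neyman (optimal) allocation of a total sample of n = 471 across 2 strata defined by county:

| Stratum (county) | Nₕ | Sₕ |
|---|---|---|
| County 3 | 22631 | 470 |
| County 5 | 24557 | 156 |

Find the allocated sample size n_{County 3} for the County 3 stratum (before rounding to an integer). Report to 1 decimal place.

Neyman allocation: nₕ = n·NₕSₕ / Σⱼ NⱼSⱼ.
Σ NⱼSⱼ = 22631·470 + 24557·156 = 1.4467462 × 10^7.
n_{County 3} = 471·22631·470 / (1.4467462 × 10^7) = 346.3.

346.3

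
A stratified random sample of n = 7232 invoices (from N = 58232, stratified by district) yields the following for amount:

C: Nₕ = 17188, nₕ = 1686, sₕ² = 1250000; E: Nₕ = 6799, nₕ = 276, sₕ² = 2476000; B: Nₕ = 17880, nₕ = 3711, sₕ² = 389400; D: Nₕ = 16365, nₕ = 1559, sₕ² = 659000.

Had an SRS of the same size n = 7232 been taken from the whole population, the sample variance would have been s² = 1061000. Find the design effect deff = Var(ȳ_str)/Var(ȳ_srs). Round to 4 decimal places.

Var(ȳ_str) = Σ Wₕ²(1−fₕ)sₕ²/nₕ with Wₕ = Nₕ/58232:
  C: (17188/58232)²·(1−1686/17188)·1250000/1686 = 58.256194
  E: (6799/58232)²·(1−276/6799)·2476000/276 = 117.3304
  B: (17880/58232)²·(1−3711/17880)·389400/3711 = 7.8394987
  D: (16365/58232)²·(1−1559/16365)·659000/1559 = 30.20436
  → Var(ȳ_str) = 213.63045.
Var(ȳ_srs) = (1 − 7232/58232)·1061000/7232 = 128.48885.
deff = 213.63045 / 128.48885 = 1.6626.

1.6626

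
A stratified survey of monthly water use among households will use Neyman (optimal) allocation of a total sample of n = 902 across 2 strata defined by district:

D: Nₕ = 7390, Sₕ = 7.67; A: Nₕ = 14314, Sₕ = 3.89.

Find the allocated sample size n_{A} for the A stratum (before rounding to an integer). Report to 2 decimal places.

446.99

Neyman allocation: nₕ = n·NₕSₕ / Σⱼ NⱼSⱼ.
Σ NⱼSⱼ = 7390·7.67 + 14314·3.89 = 112362.76.
n_{A} = 902·14314·3.89 / 112362.76 = 446.99.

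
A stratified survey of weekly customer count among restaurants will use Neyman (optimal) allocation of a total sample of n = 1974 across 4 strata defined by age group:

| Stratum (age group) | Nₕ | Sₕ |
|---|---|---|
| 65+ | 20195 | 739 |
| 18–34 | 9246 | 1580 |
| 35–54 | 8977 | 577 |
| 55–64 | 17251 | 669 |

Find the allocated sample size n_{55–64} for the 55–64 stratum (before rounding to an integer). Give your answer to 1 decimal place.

Neyman allocation: nₕ = n·NₕSₕ / Σⱼ NⱼSⱼ.
Σ NⱼSⱼ = 20195·739 + 9246·1580 + 8977·577 + 17251·669 = 4.6253433 × 10^7.
n_{55–64} = 1974·17251·669 / (4.6253433 × 10^7) = 492.5.

492.5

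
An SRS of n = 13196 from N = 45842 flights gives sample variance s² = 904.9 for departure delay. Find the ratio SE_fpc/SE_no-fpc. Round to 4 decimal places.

0.8439

f = n/N = 13196/45842 = 0.28785830.
SE_no-fpc = √(s²/n) = 0.26186602; SE_fpc = √((1−f)s²/n) = 0.22098477.
Ratio = √(1−f) = 0.84388489.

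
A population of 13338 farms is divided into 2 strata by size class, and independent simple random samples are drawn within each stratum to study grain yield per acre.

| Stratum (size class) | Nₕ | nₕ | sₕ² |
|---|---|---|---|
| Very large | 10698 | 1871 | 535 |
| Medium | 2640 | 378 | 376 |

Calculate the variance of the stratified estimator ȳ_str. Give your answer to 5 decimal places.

Var(ȳ_str) = Σₕ Wₕ²(1 − fₕ)sₕ²/nₕ with Wₕ = Nₕ/N, N = 13338.
Very large: Wₕ = 0.80206928; term = 0.80206928²·(1 − 0.17489250)·535/1871 = 0.15177991.
Medium: Wₕ = 0.19793072; term = 0.19793072²·(1 − 0.14318182)·376/378 = 0.033389595.
Sum = 0.18516951.

0.18517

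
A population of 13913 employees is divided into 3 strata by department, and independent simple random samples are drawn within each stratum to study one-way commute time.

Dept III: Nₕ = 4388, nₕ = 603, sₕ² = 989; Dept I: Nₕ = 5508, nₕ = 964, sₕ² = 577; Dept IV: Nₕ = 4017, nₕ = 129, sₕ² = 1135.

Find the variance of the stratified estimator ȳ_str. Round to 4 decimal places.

Var(ȳ_str) = Σₕ Wₕ²(1 − fₕ)sₕ²/nₕ with Wₕ = Nₕ/N, N = 13913.
Dept III: Wₕ = 0.31538849; term = 0.31538849²·(1 − 0.13742024)·989/603 = 0.14072456.
Dept I: Wₕ = 0.39588874; term = 0.39588874²·(1 − 0.17501816)·577/964 = 0.077390823.
Dept IV: Wₕ = 0.28872278; term = 0.28872278²·(1 − 0.03211352)·1135/129 = 0.70989263.
Sum = 0.92800801.

0.9280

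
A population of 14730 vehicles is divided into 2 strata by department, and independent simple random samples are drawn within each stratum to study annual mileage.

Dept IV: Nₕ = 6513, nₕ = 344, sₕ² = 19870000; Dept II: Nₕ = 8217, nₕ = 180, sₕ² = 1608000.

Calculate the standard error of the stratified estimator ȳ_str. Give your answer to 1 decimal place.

115.8

Var(ȳ_str) = Σₕ Wₕ²(1 − fₕ)sₕ²/nₕ with Wₕ = Nₕ/N, N = 14730.
Dept IV: Wₕ = 0.44215886; term = 0.44215886²·(1 − 0.05281744)·19870000/344 = 10696.207.
Dept II: Wₕ = 0.55784114; term = 0.55784114²·(1 − 0.02190581)·1608000/180 = 2719.0381.
Sum = 13415.245.
SE = √(13415.245) = 115.8.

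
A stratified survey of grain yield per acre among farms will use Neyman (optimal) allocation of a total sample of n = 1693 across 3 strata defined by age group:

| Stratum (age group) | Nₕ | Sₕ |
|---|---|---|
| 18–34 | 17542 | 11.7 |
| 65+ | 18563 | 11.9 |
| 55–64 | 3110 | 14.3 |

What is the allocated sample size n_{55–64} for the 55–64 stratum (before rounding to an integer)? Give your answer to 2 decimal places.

Neyman allocation: nₕ = n·NₕSₕ / Σⱼ NⱼSⱼ.
Σ NⱼSⱼ = 17542·11.7 + 18563·11.9 + 3110·14.3 = 470614.1.
n_{55–64} = 1693·3110·14.3 / 470614.1 = 159.99.

159.99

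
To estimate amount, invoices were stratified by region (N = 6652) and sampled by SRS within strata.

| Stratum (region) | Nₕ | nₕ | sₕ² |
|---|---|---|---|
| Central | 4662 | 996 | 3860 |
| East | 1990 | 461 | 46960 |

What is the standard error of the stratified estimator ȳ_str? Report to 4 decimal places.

Var(ȳ_str) = Σₕ Wₕ²(1 − fₕ)sₕ²/nₕ with Wₕ = Nₕ/N, N = 6652.
Central: Wₕ = 0.70084185; term = 0.70084185²·(1 − 0.21364221)·3860/996 = 1.4968842.
East: Wₕ = 0.29915815; term = 0.29915815²·(1 − 0.23165829)·46960/461 = 7.0045984.
Sum = 8.5014826.
SE = √(8.5014826) = 2.9157.

2.9157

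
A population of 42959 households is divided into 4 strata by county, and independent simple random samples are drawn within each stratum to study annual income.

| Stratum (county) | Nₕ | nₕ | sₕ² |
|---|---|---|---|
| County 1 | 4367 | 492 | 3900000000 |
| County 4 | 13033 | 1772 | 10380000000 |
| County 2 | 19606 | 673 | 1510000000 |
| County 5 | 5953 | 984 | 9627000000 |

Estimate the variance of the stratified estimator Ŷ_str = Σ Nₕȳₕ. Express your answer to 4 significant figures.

Var(Ŷ_str) = Σₕ Nₕ²(1 − fₕ)sₕ²/nₕ.
County 1: 4367²·(1 − 492/4367)·3900000000/492 = 1.341388 × 10^14.
County 4: 13033²·(1 − 1772/13033)·10380000000/1772 = 8.5971596 × 10^14.
County 2: 19606²·(1 − 673/19606)·1510000000/673 = 8.3285676 × 10^14.
County 5: 5953²·(1 − 984/5953)·9627000000/984 = 2.8940148 × 10^14.
Sum = 2.116113 × 10^15.

2.116 × 10^15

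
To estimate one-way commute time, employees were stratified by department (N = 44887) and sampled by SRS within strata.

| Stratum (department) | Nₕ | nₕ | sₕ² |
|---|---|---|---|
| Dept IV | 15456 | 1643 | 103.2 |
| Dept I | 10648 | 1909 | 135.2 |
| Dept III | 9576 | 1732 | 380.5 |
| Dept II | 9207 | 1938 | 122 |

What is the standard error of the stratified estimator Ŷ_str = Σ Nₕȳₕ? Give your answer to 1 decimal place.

6380.8

Var(Ŷ_str) = Σₕ Nₕ²(1 − fₕ)sₕ²/nₕ.
Dept IV: 15456²·(1 − 1643/15456)·103.2/1643 = 1.3409953 × 10^7.
Dept I: 10648²·(1 − 1909/10648)·135.2/1909 = 6.5902296 × 10^6.
Dept III: 9576²·(1 − 1732/9576)·380.5/1732 = 1.6501693 × 10^7.
Dept II: 9207²·(1 − 1938/9207)·122/1938 = 4.2130719 × 10^6.
Sum = 4.0714948 × 10^7.
SE = √(4.0714948 × 10^7) = 6380.8.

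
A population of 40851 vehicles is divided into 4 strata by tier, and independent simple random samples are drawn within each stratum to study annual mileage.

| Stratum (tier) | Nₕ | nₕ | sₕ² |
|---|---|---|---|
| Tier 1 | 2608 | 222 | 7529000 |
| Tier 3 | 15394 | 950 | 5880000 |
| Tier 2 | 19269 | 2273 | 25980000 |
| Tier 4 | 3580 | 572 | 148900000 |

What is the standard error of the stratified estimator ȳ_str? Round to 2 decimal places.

69.81

Var(ȳ_str) = Σₕ Wₕ²(1 − fₕ)sₕ²/nₕ with Wₕ = Nₕ/N, N = 40851.
Tier 1: Wₕ = 0.06384177; term = 0.06384177²·(1 − 0.08512270)·7529000/222 = 126.4611.
Tier 3: Wₕ = 0.37683288; term = 0.37683288²·(1 − 0.06171236)·5880000/950 = 824.68349.
Tier 2: Wₕ = 0.47168980; term = 0.47168980²·(1 − 0.11796149)·25980000/2273 = 2243.0566.
Tier 4: Wₕ = 0.08763555; term = 0.08763555²·(1 − 0.15977654)·148900000/572 = 1679.7867.
Sum = 4873.9879.
SE = √(4873.9879) = 69.81.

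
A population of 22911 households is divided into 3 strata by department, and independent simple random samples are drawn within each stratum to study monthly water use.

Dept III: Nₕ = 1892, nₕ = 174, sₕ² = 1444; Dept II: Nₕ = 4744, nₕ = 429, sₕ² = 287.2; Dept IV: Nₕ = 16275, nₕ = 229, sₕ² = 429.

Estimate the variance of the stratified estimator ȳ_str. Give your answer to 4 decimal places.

Var(ȳ_str) = Σₕ Wₕ²(1 − fₕ)sₕ²/nₕ with Wₕ = Nₕ/N, N = 22911.
Dept III: Wₕ = 0.08258042; term = 0.08258042²·(1 − 0.09196617)·1444/174 = 0.051389471.
Dept II: Wₕ = 0.20706211; term = 0.20706211²·(1 − 0.09043002)·287.2/429 = 0.026107455.
Dept IV: Wₕ = 0.71035747; term = 0.71035747²·(1 − 0.01407066)·429/229 = 0.932012.
Sum = 1.0095089.

1.0095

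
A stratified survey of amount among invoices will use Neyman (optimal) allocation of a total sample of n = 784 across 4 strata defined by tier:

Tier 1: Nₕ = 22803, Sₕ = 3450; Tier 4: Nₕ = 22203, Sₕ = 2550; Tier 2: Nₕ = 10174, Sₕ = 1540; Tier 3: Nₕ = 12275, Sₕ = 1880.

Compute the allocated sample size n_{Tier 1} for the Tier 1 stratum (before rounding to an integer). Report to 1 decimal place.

Neyman allocation: nₕ = n·NₕSₕ / Σⱼ NⱼSⱼ.
Σ NⱼSⱼ = 22803·3450 + 22203·2550 + 10174·1540 + 12275·1880 = 1.7403296 × 10^8.
n_{Tier 1} = 784·22803·3450 / (1.7403296 × 10^8) = 354.4.

354.4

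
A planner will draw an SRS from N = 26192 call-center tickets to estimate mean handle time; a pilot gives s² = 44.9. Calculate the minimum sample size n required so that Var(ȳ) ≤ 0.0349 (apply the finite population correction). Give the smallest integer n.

1227

Without fpc, n₀ = s²/D = 44.9/0.0349 = 1286.5330.
With fpc, (1 − n/N)·s²/n ≤ D requires n ≥ n₀/(1 + n₀/N) = 1286.5330/(1 + 1286.5330/26192) = 1226.2981.
Rounding up, n = 1227.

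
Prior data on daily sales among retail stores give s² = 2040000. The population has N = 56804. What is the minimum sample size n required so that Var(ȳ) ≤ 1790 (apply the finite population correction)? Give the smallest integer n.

Without fpc, n₀ = s²/D = 2040000/1790 = 1139.6648.
With fpc, (1 − n/N)·s²/n ≤ D requires n ≥ n₀/(1 + n₀/N) = 1139.6648/(1 + 1139.6648/56804) = 1117.2493.
Rounding up, n = 1118.

1118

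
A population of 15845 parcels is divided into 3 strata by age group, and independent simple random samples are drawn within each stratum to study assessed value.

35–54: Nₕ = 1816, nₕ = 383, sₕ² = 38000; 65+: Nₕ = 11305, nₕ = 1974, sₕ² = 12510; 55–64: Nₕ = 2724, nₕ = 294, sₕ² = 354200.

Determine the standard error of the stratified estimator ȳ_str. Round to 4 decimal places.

5.9544

Var(ȳ_str) = Σₕ Wₕ²(1 − fₕ)sₕ²/nₕ with Wₕ = Nₕ/N, N = 15845.
35–54: Wₕ = 0.11461029; term = 0.11461029²·(1 − 0.21090308)·38000/383 = 1.0284007.
65+: Wₕ = 0.71347428; term = 0.71347428²·(1 − 0.17461300)·12510/1974 = 2.6627134.
55–64: Wₕ = 0.17191543; term = 0.17191543²·(1 − 0.10792952)·354200/294 = 31.763629.
Sum = 35.454743.
SE = √(35.454743) = 5.9544.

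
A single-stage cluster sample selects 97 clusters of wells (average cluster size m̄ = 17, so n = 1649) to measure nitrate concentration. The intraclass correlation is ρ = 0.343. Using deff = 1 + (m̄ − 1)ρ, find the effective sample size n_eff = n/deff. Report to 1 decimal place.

deff = 1 + (17 − 1)·0.343 = 1 + 5.488 = 6.488.
n_eff = 1649 / 6.488 = 254.2.

254.2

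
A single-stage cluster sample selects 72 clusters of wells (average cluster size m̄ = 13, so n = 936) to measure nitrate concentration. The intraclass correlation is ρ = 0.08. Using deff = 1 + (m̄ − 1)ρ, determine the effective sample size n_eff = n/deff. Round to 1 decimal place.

deff = 1 + (13 − 1)·0.08 = 1 + 0.96 = 1.96.
n_eff = 936 / 1.96 = 477.6.

477.6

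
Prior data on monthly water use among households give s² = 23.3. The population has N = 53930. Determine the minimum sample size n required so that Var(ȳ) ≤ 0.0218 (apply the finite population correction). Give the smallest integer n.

Without fpc, n₀ = s²/D = 23.3/0.0218 = 1068.8073.
With fpc, (1 − n/N)·s²/n ≤ D requires n ≥ n₀/(1 + n₀/N) = 1068.8073/(1 + 1068.8073/53930) = 1048.0369.
Rounding up, n = 1049.

1049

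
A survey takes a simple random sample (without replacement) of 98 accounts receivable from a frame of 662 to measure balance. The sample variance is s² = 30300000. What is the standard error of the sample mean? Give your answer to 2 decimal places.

513.24

Under SRS without replacement, Var(ȳ) = (1 − f)·s²/n with f = n/N = 98/662 = 0.14803625.
Var(ȳ) = (1 − 0.14803625)·30300000/98 = 0.85196375·309183.67 = 263413.28.
SE(ȳ) = √(263413.28) = 513.24.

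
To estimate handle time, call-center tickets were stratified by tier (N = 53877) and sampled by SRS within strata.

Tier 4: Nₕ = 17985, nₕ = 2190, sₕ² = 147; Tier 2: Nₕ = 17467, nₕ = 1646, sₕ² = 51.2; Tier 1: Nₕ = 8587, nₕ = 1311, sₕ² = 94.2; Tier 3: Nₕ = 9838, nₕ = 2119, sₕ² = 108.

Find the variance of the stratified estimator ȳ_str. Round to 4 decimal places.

Var(ȳ_str) = Σₕ Wₕ²(1 − fₕ)sₕ²/nₕ with Wₕ = Nₕ/N, N = 53877.
Tier 4: Wₕ = 0.33381591; term = 0.33381591²·(1 − 0.12176814)·147/2190 = 0.006568958.
Tier 2: Wₕ = 0.32420142; term = 0.32420142²·(1 − 0.09423484)·51.2/1646 = 0.0029613216.
Tier 1: Wₕ = 0.15938155; term = 0.15938155²·(1 − 0.15267264)·94.2/1311 = 0.0015465913.
Tier 3: Wₕ = 0.18260111; term = 0.18260111²·(1 − 0.21538931)·108/2119 = 0.0013333797.
Sum = 0.012410251.

0.0124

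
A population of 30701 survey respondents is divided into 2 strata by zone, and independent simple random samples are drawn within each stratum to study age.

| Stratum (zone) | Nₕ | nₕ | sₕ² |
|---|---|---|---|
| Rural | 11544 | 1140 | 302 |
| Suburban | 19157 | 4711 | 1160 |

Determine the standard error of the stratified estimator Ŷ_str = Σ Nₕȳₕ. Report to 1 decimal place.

9998.0

Var(Ŷ_str) = Σₕ Nₕ²(1 − fₕ)sₕ²/nₕ.
Rural: 11544²·(1 − 1140/11544)·302/1140 = 3.1816965 × 10^7.
Suburban: 19157²·(1 − 4711/19157)·1160/4711 = 6.8142803 × 10^7.
Sum = 9.9959768 × 10^7.
SE = √(9.9959768 × 10^7) = 9998.0.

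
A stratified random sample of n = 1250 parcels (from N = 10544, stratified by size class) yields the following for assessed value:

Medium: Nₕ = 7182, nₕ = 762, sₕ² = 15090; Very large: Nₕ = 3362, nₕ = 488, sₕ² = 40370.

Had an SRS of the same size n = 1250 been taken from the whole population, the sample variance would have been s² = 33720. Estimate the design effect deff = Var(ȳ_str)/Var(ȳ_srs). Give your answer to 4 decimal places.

0.6478

Var(ȳ_str) = Σ Wₕ²(1−fₕ)sₕ²/nₕ with Wₕ = Nₕ/10544:
  Medium: (7182/10544)²·(1−762/7182)·15090/762 = 8.2130393
  Very large: (3362/10544)²·(1−488/3362)·40370/488 = 7.1897304
  → Var(ȳ_str) = 15.40277.
Var(ȳ_srs) = (1 − 1250/10544)·33720/1250 = 23.777973.
deff = 15.40277 / 23.777973 = 0.6478.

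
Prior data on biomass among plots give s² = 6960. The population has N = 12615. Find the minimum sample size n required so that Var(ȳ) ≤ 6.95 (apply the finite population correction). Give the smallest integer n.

Without fpc, n₀ = s²/D = 6960/6.95 = 1001.4388.
With fpc, (1 − n/N)·s²/n ≤ D requires n ≥ n₀/(1 + n₀/N) = 1001.4388/(1 + 1001.4388/12615) = 927.7867.
Rounding up, n = 928.

928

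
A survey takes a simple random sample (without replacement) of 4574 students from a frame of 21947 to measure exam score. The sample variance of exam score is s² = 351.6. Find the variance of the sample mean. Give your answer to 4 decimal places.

0.0608

Under SRS without replacement, Var(ȳ) = (1 − f)·s²/n with f = n/N = 4574/21947 = 0.20841117.
Var(ȳ) = (1 − 0.20841117)·351.6/4574 = 0.79158883·0.076869261 = 0.060848848.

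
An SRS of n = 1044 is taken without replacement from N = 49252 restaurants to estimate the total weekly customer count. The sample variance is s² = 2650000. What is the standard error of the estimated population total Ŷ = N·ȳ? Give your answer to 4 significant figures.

Var(Ŷ) = N²·Var(ȳ) = N²·(1 − n/N)·s²/n.
f = 1044/49252 = 0.02119711; Var(ȳ) = 0.97880289·2650000/1044 = 2484.5093.
Var(Ŷ) = 49252² · 2484.5093 = 6.026822 × 10^12.
SE(Ŷ) = √(6.026822 × 10^12) = 2.455 × 10^6.

2.455 × 10^6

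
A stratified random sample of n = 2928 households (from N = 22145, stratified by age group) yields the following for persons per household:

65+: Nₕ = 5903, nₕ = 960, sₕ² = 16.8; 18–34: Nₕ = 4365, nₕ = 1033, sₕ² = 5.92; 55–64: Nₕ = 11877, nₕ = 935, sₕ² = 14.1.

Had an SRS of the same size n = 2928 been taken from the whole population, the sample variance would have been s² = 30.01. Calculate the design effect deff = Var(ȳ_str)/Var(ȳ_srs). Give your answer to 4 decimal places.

Var(ȳ_str) = Σ Wₕ²(1−fₕ)sₕ²/nₕ with Wₕ = Nₕ/22145:
  65+: (5903/22145)²·(1−960/5903)·16.8/960 = 0.0010412382
  18–34: (4365/22145)²·(1−1033/4365)·5.92/1033 = 1.6996491 × 10^-4
  55–64: (11877/22145)²·(1−935/11877)·14.1/935 = 0.003996314
  → Var(ȳ_str) = 0.0052075171.
Var(ȳ_srs) = (1 − 2928/22145)·30.01/2928 = 0.0088941578.
deff = 0.0052075171 / 0.0088941578 = 0.5855.

0.5855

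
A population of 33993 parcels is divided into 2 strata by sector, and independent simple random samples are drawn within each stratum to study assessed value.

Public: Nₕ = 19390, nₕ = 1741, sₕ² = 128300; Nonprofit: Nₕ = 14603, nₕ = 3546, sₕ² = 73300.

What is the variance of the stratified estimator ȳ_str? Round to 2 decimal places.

Var(ȳ_str) = Σₕ Wₕ²(1 − fₕ)sₕ²/nₕ with Wₕ = Nₕ/N, N = 33993.
Public: Wₕ = 0.57041156; term = 0.57041156²·(1 − 0.08978855)·128300/1741 = 21.824626.
Nonprofit: Wₕ = 0.42958844; term = 0.42958844²·(1 − 0.24282682)·73300/3546 = 2.8884553.
Sum = 24.713081.

24.71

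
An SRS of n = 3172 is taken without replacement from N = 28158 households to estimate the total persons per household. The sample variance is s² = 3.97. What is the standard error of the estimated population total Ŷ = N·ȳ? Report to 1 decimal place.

Var(Ŷ) = N²·Var(ȳ) = N²·(1 − n/N)·s²/n.
f = 3172/28158 = 0.11265005; Var(ȳ) = 0.88734995·3.97/3172 = 0.0011105862.
Var(Ŷ) = 28158² · 0.0011105862 = 880553.77.
SE(Ŷ) = √(880553.77) = 938.4.

938.4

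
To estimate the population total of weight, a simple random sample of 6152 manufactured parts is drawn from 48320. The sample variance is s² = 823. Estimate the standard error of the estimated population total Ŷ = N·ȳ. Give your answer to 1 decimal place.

16510.0

Var(Ŷ) = N²·Var(ȳ) = N²·(1 − n/N)·s²/n.
f = 6152/48320 = 0.12731788; Var(ȳ) = 0.87268212·823/6152 = 0.11674535.
Var(Ŷ) = 48320² · 0.11674535 = 2.7257966 × 10^8.
SE(Ŷ) = √(2.7257966 × 10^8) = 16510.0.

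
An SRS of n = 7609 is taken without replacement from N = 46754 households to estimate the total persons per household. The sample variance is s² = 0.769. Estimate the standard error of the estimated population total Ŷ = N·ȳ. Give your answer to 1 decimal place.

430.1

Var(Ŷ) = N²·Var(ȳ) = N²·(1 − n/N)·s²/n.
f = 7609/46754 = 0.16274543; Var(ȳ) = 0.83725457·0.769/7609 = 8.4616738 × 10^-5.
Var(Ŷ) = 46754² · (8.4616738 × 10^-5) = 184966.82.
SE(Ŷ) = √(184966.82) = 430.1.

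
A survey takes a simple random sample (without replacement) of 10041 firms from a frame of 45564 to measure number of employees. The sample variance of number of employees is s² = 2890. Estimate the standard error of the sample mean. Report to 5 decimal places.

0.47370

Under SRS without replacement, Var(ȳ) = (1 − f)·s²/n with f = n/N = 10041/45564 = 0.22037135.
Var(ȳ) = (1 − 0.22037135)·2890/10041 = 0.77962865·0.28781994 = 0.22439267.
SE(ȳ) = √(0.22439267) = 0.47370.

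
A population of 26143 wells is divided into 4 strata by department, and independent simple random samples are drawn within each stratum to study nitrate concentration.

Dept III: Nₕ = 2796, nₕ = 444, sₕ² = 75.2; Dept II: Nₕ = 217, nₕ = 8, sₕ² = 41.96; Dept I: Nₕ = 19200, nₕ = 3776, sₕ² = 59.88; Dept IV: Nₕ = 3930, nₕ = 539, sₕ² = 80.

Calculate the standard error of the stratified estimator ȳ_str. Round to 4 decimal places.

Var(ȳ_str) = Σₕ Wₕ²(1 − fₕ)sₕ²/nₕ with Wₕ = Nₕ/N, N = 26143.
Dept III: Wₕ = 0.10695024; term = 0.10695024²·(1 − 0.15879828)·75.2/444 = 0.0016296656.
Dept II: Wₕ = 0.00830050; term = 0.00830050²·(1 − 0.03686636)·41.96/8 = 3.4804922 × 10^-4.
Dept I: Wₕ = 0.73442222; term = 0.73442222²·(1 − 0.19666667)·59.88/3776 = 0.006871273.
Dept IV: Wₕ = 0.15032705; term = 0.15032705²·(1 − 0.13715013)·80/539 = 0.0028940812.
Sum = 0.011743069.
SE = √(0.011743069) = 0.1084.

0.1084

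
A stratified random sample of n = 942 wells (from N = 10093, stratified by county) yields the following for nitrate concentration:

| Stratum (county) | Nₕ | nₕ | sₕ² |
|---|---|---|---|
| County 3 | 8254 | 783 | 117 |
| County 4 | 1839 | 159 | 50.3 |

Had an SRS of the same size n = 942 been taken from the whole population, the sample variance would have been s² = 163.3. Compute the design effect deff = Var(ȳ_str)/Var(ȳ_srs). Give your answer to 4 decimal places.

Var(ȳ_str) = Σ Wₕ²(1−fₕ)sₕ²/nₕ with Wₕ = Nₕ/10093:
  County 3: (8254/10093)²·(1−783/8254)·117/783 = 0.090453787
  County 4: (1839/10093)²·(1−159/1839)·50.3/159 = 0.0095944774
  → Var(ȳ_str) = 0.10004826.
Var(ȳ_srs) = (1 − 942/10093)·163.3/942 = 0.15717503.
deff = 0.10004826 / 0.15717503 = 0.6365.

0.6365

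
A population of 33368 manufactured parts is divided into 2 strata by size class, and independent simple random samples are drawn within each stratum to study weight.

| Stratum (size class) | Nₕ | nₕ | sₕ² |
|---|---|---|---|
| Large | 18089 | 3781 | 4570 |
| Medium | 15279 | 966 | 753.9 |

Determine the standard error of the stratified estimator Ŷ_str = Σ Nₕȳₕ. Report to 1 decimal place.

21988.6

Var(Ŷ_str) = Σₕ Nₕ²(1 − fₕ)sₕ²/nₕ.
Large: 18089²·(1 − 3781/18089)·4570/3781 = 3.1282612 × 10^8.
Medium: 15279²·(1 − 966/15279)·753.9/966 = 1.7067198 × 10^8.
Sum = 4.834981 × 10^8.
SE = √(4.834981 × 10^8) = 21988.6.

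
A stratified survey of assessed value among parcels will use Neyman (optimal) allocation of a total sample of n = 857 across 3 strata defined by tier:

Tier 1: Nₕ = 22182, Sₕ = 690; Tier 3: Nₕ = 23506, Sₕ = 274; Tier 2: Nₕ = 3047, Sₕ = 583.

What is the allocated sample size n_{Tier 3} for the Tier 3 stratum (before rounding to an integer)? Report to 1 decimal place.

234.7

Neyman allocation: nₕ = n·NₕSₕ / Σⱼ NⱼSⱼ.
Σ NⱼSⱼ = 22182·690 + 23506·274 + 3047·583 = 2.3522625 × 10^7.
n_{Tier 3} = 857·23506·274 / (2.3522625 × 10^7) = 234.7.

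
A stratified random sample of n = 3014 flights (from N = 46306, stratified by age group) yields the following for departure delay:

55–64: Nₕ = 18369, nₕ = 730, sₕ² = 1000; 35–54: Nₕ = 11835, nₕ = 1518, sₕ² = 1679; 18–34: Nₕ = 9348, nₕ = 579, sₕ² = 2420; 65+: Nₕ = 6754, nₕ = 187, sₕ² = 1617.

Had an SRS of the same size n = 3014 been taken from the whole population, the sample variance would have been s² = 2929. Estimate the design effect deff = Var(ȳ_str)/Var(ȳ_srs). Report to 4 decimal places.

Var(ȳ_str) = Σ Wₕ²(1−fₕ)sₕ²/nₕ with Wₕ = Nₕ/46306:
  55–64: (18369/46306)²·(1−730/18369)·1000/730 = 0.20699606
  35–54: (11835/46306)²·(1−1518/11835)·1679/1518 = 0.062983397
  18–34: (9348/46306)²·(1−579/9348)·2420/579 = 0.15978317
  65+: (6754/46306)²·(1−187/6754)·1617/187 = 0.17886359
  → Var(ȳ_str) = 0.60862622.
Var(ȳ_srs) = (1 − 3014/46306)·2929/3014 = 0.90854513.
deff = 0.60862622 / 0.90854513 = 0.6699.

0.6699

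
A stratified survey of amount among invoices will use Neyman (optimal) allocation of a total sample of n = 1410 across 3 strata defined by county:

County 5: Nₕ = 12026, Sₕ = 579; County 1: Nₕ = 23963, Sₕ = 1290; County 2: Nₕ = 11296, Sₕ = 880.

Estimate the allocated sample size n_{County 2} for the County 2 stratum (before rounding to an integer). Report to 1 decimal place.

Neyman allocation: nₕ = n·NₕSₕ / Σⱼ NⱼSⱼ.
Σ NⱼSⱼ = 12026·579 + 23963·1290 + 11296·880 = 4.7815804 × 10^7.
n_{County 2} = 1410·11296·880 / (4.7815804 × 10^7) = 293.1.

293.1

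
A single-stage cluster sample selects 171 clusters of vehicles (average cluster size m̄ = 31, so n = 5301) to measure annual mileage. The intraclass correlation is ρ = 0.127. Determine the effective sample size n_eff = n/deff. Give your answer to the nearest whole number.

1102

deff = 1 + (31 − 1)·0.127 = 1 + 3.81 = 4.81.
n_eff = 5301 / 4.81 = 1102.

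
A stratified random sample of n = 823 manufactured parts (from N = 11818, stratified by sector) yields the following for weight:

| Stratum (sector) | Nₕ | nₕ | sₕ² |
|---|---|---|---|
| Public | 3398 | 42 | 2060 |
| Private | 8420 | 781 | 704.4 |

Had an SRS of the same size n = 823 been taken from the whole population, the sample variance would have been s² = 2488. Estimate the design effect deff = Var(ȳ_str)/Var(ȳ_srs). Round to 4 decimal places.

Var(ȳ_str) = Σ Wₕ²(1−fₕ)sₕ²/nₕ with Wₕ = Nₕ/11818:
  Public: (3398/11818)²·(1−42/3398)·2060/42 = 4.0047489
  Private: (8420/11818)²·(1−781/8420)·704.4/781 = 0.41536409
  → Var(ȳ_str) = 4.420113.
Var(ȳ_srs) = (1 − 823/11818)·2488/823 = 2.81256.
deff = 4.420113 / 2.81256 = 1.5716.

1.5716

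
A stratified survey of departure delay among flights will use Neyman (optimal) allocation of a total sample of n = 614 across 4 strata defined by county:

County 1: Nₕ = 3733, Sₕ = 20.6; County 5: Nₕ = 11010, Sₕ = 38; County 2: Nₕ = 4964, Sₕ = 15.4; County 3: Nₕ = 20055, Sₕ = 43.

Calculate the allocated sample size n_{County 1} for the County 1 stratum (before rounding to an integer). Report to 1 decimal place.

Neyman allocation: nₕ = n·NₕSₕ / Σⱼ NⱼSⱼ.
Σ NⱼSⱼ = 3733·20.6 + 11010·38 + 4964·15.4 + 20055·43 = 1.4340904 × 10^6.
n_{County 1} = 614·3733·20.6 / (1.4340904 × 10^6) = 32.9.

32.9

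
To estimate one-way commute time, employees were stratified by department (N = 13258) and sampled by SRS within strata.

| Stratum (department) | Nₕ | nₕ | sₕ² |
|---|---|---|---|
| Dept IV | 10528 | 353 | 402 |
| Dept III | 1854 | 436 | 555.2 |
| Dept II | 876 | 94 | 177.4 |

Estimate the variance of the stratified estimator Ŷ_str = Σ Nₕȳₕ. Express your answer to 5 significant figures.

Var(Ŷ_str) = Σₕ Nₕ²(1 − fₕ)sₕ²/nₕ.
Dept IV: 10528²·(1 − 353/10528)·402/353 = 1.2199208 × 10^8.
Dept III: 1854²·(1 − 436/1854)·555.2/436 = 3.3477185 × 10^6.
Dept II: 876²·(1 − 94/876)·177.4/94 = 1.2928157 × 10^6.
Sum = 1.2663261 × 10^8.

1.2663 × 10^8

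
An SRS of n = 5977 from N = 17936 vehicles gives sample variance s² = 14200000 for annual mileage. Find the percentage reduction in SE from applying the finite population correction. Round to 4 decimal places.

18.3447

f = n/N = 5977/17936 = 0.33324041.
SE_no-fpc = √(s²/n) = 48.74191; SE_fpc = √((1−f)s²/n) = 39.800376.
Ratio = √(1−f) = 0.81655348. Reduction = 100·(1 − 0.81655348) = 18.3447%.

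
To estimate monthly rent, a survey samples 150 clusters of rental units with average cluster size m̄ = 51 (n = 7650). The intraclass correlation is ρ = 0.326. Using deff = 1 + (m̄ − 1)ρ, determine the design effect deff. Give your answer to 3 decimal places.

deff = 1 + (51 − 1)·0.326 = 1 + 16.3 = 17.3.

17.300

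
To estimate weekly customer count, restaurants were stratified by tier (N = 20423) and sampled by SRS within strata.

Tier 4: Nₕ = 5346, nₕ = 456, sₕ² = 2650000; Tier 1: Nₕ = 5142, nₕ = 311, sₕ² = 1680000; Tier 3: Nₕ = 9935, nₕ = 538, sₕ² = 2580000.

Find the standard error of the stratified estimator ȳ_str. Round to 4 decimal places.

Var(ȳ_str) = Σₕ Wₕ²(1 − fₕ)sₕ²/nₕ with Wₕ = Nₕ/N, N = 20423.
Tier 4: Wₕ = 0.26176370; term = 0.26176370²·(1 − 0.08529742)·2650000/456 = 364.2334.
Tier 1: Wₕ = 0.25177496; term = 0.25177496²·(1 − 0.06048230)·1680000/311 = 321.72064.
Tier 3: Wₕ = 0.48646134; term = 0.48646134²·(1 − 0.05415199)·2580000/538 = 1073.3848.
Sum = 1759.3388.
SE = √(1759.3388) = 41.9445.

41.9445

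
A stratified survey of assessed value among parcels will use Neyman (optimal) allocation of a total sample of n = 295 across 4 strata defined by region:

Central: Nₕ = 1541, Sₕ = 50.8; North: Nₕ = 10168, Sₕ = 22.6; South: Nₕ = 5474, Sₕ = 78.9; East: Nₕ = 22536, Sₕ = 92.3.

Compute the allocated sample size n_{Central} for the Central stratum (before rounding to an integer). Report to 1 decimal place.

8.2

Neyman allocation: nₕ = n·NₕSₕ / Σⱼ NⱼSⱼ.
Σ NⱼSⱼ = 1541·50.8 + 10168·22.6 + 5474·78.9 + 22536·92.3 = 2.820051 × 10^6.
n_{Central} = 295·1541·50.8 / (2.820051 × 10^6) = 8.2.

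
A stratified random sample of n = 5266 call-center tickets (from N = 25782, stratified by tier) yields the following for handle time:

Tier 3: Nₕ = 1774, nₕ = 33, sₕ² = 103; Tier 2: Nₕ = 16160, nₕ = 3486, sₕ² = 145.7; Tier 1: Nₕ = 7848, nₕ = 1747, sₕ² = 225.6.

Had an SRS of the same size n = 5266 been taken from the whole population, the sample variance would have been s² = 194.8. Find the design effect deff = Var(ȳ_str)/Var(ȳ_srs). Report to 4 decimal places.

Var(ȳ_str) = Σ Wₕ²(1−fₕ)sₕ²/nₕ with Wₕ = Nₕ/25782:
  Tier 3: (1774/25782)²·(1−33/1774)·103/33 = 0.014502486
  Tier 2: (16160/25782)²·(1−3486/16160)·145.7/3486 = 0.012878166
  Tier 1: (7848/25782)²·(1−1747/7848)·225.6/1747 = 0.0093019286
  → Var(ȳ_str) = 0.036682581.
Var(ȳ_srs) = (1 − 5266/25782)·194.8/5266 = 0.029436365.
deff = 0.036682581 / 0.029436365 = 1.2462.

1.2462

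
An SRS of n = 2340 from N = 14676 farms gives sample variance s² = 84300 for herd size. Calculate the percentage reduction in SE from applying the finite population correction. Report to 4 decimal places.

f = n/N = 2340/14676 = 0.15944399.
SE_no-fpc = √(s²/n) = 6.0021364; SE_fpc = √((1−f)s²/n) = 5.5028692.
Ratio = √(1−f) = 0.91681842. Reduction = 100·(1 − 0.91681842) = 8.3182%.

8.3182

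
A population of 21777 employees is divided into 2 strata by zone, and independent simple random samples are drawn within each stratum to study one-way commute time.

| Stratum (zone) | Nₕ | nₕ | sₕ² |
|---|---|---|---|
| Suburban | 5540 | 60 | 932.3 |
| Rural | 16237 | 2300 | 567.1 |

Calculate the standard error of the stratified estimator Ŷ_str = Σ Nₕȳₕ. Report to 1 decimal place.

Var(Ŷ_str) = Σₕ Nₕ²(1 − fₕ)sₕ²/nₕ.
Suburban: 5540²·(1 − 60/5540)·932.3/60 = 4.7173137 × 10^8.
Rural: 16237²·(1 − 2300/16237)·567.1/2300 = 5.5796493 × 10^7.
Sum = 5.2752786 × 10^8.
SE = √(5.2752786 × 10^8) = 22968.0.

22968.0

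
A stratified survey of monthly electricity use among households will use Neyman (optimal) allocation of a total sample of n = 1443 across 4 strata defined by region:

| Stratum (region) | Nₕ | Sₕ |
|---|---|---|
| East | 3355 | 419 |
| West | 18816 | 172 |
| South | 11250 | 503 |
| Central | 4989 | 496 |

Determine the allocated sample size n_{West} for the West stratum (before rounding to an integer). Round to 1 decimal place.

365.6

Neyman allocation: nₕ = n·NₕSₕ / Σⱼ NⱼSⱼ.
Σ NⱼSⱼ = 3355·419 + 18816·172 + 11250·503 + 4989·496 = 1.2775391 × 10^7.
n_{West} = 1443·18816·172 / (1.2775391 × 10^7) = 365.6.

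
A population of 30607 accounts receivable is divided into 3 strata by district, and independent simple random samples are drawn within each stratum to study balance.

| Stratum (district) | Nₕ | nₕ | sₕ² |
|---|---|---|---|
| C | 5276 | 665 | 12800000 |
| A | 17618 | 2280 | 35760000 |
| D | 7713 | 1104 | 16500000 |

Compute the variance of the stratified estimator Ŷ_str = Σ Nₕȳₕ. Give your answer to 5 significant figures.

Var(Ŷ_str) = Σₕ Nₕ²(1 − fₕ)sₕ²/nₕ.
C: 5276²·(1 − 665/5276)·12800000/665 = 4.6826126 × 10^11.
A: 17618²·(1 − 2280/17618)·35760000/2280 = 4.238264 × 10^12.
D: 7713²·(1 − 1104/7713)·16500000/1104 = 7.6185786 × 10^11.
Sum = 5.4683831 × 10^12.

5.4684 × 10^12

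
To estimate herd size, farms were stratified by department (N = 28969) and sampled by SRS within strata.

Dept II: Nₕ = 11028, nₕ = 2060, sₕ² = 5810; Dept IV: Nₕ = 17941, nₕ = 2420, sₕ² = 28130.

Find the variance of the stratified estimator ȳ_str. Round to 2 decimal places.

4.19

Var(ȳ_str) = Σₕ Wₕ²(1 − fₕ)sₕ²/nₕ with Wₕ = Nₕ/N, N = 28969.
Dept II: Wₕ = 0.38068280; term = 0.38068280²·(1 − 0.18679724)·5810/2060 = 0.33237952.
Dept IV: Wₕ = 0.61931720; term = 0.61931720²·(1 − 0.13488657)·28130/2420 = 3.8570361.
Sum = 4.1894156.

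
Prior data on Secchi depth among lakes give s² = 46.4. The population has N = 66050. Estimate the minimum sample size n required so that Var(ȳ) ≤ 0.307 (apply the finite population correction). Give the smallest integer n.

151

Without fpc, n₀ = s²/D = 46.4/0.307 = 151.1401.
With fpc, (1 − n/N)·s²/n ≤ D requires n ≥ n₀/(1 + n₀/N) = 151.1401/(1 + 151.1401/66050) = 150.7950.
Rounding up, n = 151.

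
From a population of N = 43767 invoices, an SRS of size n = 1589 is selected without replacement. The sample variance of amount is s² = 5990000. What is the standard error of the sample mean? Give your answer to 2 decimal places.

Under SRS without replacement, Var(ȳ) = (1 − f)·s²/n with f = n/N = 1589/43767 = 0.03630589.
Var(ȳ) = (1 − 0.03630589)·5990000/1589 = 0.96369411·3769.6665 = 3632.8054.
SE(ȳ) = √(3632.8054) = 60.27.

60.27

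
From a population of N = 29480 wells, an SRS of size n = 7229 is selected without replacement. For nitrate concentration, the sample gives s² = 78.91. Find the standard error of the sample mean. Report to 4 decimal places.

Under SRS without replacement, Var(ȳ) = (1 − f)·s²/n with f = n/N = 7229/29480 = 0.24521710.
Var(ȳ) = (1 − 0.24521710)·78.91/7229 = 0.75478290·0.010915756 = 0.008239026.
SE(ȳ) = √(0.008239026) = 0.0908.

0.0908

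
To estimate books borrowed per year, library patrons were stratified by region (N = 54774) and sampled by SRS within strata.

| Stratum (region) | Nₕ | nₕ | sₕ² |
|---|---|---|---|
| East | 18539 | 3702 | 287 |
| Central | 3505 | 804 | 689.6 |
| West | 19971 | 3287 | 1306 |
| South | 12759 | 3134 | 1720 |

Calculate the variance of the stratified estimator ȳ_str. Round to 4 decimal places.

Var(ȳ_str) = Σₕ Wₕ²(1 − fₕ)sₕ²/nₕ with Wₕ = Nₕ/N, N = 54774.
East: Wₕ = 0.33846350; term = 0.33846350²·(1 − 0.19968715)·287/3702 = 0.007107698.
Central: Wₕ = 0.06399021; term = 0.06399021²·(1 − 0.22938659)·689.6/804 = 0.0027064805.
West: Wₕ = 0.36460730; term = 0.36460730²·(1 − 0.16458865)·1306/3287 = 0.044125999.
South: Wₕ = 0.23293899; term = 0.23293899²·(1 − 0.24563054)·1720/3134 = 0.02246456.
Sum = 0.076404738.

0.0764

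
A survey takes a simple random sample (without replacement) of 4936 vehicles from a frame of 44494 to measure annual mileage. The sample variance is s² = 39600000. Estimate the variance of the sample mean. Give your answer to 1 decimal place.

Under SRS without replacement, Var(ȳ) = (1 − f)·s²/n with f = n/N = 4936/44494 = 0.11093631.
Var(ȳ) = (1 − 0.11093631)·39600000/4936 = 0.88906369·8022.6904 = 7132.6828.

7132.7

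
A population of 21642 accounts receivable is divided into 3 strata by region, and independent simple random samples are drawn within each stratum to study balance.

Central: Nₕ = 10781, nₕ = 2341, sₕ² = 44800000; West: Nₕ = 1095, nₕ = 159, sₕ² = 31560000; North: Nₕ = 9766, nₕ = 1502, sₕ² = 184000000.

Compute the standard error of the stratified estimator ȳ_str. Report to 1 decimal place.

Var(ȳ_str) = Σₕ Wₕ²(1 − fₕ)sₕ²/nₕ with Wₕ = Nₕ/N, N = 21642.
Central: Wₕ = 0.49815174; term = 0.49815174²·(1 − 0.21714127)·44800000/2341 = 3717.7768.
West: Wₕ = 0.05059606; term = 0.05059606²·(1 − 0.14520548)·31560000/159 = 434.34523.
North: Wₕ = 0.45125219; term = 0.45125219²·(1 − 0.15379889)·184000000/1502 = 21108.634.
Sum = 25260.756.
SE = √(25260.756) = 158.9.

158.9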